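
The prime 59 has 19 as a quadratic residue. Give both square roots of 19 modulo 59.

Since 59 ≡ 3 (mod 4), a square root of 19 is 19^((59+1)/4) = 19^15 mod 59.
Repeated squaring: 19^2≡7, 19^4≡49, 19^8≡41 (mod 59).
19^15 = 19^(8+4+2+1) ≡ 45 (mod 59).
Check: 45² = 2025 ≡ 19 (mod 59). The two roots are 14 and 45.

14, 45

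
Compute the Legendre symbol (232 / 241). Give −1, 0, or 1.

1

Euler's criterion: (232/241) ≡ 232^120 (mod 241).
232^2 ≡ 81 (mod 241)
232^4 ≡ 54 (mod 241)
232^8 ≡ 24 (mod 241)
232^16 ≡ 94 (mod 241)
232^32 ≡ 160 (mod 241)
232^64 ≡ 54 (mod 241)
232^120 = 232^(64+32+16+8) ≡ 1 (mod 241).
Result is 1, so (232/241) = 1.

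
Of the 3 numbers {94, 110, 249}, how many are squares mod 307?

2

(94/307) = +1 → QR.
(110/307) = +1 → QR.
(249/307) = -1 → non-residue.
Total quadratic residues among the 3: 2.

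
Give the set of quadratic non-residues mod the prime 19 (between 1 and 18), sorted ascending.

2 3 8 10 12 13 14 15 18

Square k = 1,…,9 (k and 19−k give the same square):
1²=1, 2²=4, 3²=9, 4²=16, 5²≡6, 6²≡17, 7²≡11, 8²≡7, 9²≡5 (mod 19).
The residues are {1, 4, 5, 6, 7, 9, 11, 16, 17}; the non-residues are the remaining 9 nonzero classes.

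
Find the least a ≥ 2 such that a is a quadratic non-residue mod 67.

(2/67) = −1, so 2 is the smallest positive non-residue mod 67.

2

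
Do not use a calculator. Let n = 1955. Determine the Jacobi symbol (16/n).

Pull out 2^4: since 1955 ≡ 3 (mod 8), (2/1955) = -1, so (2/1955)^4 = +1.
Reached (1/1955) = 1. Collecting the sign flips along the way, the symbol is +1.

1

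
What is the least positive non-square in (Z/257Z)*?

(2/257) = +1, so 2 is a residue.
(3/257) = −1, so 3 is the smallest positive non-residue mod 257.

3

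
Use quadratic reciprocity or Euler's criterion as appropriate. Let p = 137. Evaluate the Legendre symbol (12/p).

Euler's criterion: (12/137) ≡ 12^68 (mod 137).
12^2 ≡ 7 (mod 137)
12^4 ≡ 49 (mod 137)
12^8 ≡ 72 (mod 137)
12^16 ≡ 115 (mod 137)
12^32 ≡ 73 (mod 137)
12^64 ≡ 123 (mod 137)
12^68 = 12^(64+4) ≡ 136 (mod 137).
Result is 136 ≡ −1, so (12/137) = −1.

-1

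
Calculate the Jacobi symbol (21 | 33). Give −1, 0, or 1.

Reciprocity: 21 ≡ 1 and 33 ≡ 1 (mod 4), so (21/33) = +(33/21).
Reduce top mod 21: now compute (12/21).
Pull out 2^2: since 21 ≡ 5 (mod 8), (2/21) = -1, so (2/21)^2 = +1.
Reciprocity: 3 ≡ 3 and 21 ≡ 1 (mod 4), so (3/21) = +(21/3).
Reduce top mod 3: now compute (0/3).
Top reduces to 0: gcd > 1, so the symbol is 0.

0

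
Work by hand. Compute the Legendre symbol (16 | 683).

1

Pull out 2^4: since 683 ≡ 3 (mod 8), (2/683) = -1, so (2/683)^4 = +1.
Reached (1/683) = 1. Collecting the sign flips along the way, the symbol is +1.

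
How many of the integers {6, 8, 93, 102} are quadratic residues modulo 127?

1

(6/127) = -1 → non-residue.
(8/127) = +1 → QR.
(93/127) = -1 → non-residue.
(102/127) = -1 → non-residue.
Total quadratic residues among the 4: 1.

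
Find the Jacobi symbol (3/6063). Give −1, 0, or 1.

Reciprocity: 3 ≡ 3 and 6063 ≡ 3 (mod 4), so (3/6063) = −(6063/3).
Reduce top mod 3: now compute (0/3).
Top reduces to 0: gcd > 1, so the symbol is 0.

0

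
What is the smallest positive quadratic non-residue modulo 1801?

(2/1801) = +1, so 2 is a residue.
(3/1801) = +1, so 3 is a residue.
(4/1801) = +1, so 4 is a residue.
(5/1801) = +1, so 5 is a residue.
(6/1801) = +1, so 6 is a residue.
(7/1801) = +1, so 7 is a residue.
(8/1801) = +1, so 8 is a residue.
(9/1801) = +1, so 9 is a residue.
(10/1801) = +1, so 10 is a residue.
(11/1801) = −1, so 11 is the smallest positive non-residue mod 1801.

11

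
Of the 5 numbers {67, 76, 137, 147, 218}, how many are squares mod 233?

2

(67/233) = -1 → non-residue.
(76/233) = +1 → QR.
(137/233) = -1 → non-residue.
(147/233) = -1 → non-residue.
(218/233) = +1 → QR.
Total quadratic residues among the 5: 2.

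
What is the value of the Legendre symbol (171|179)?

1

Reciprocity: 171 ≡ 3 and 179 ≡ 3 (mod 4), so (171/179) = −(179/171).
Reduce top mod 171: now compute (8/171).
Pull out 2^3: since 171 ≡ 3 (mod 8), (2/171) = -1, so (2/171)^3 = -1.
Reached (1/171) = 1. Collecting the sign flips along the way, the symbol is +1.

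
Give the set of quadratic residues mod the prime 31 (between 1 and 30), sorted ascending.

1,2,4,5,7,8,9,10,14,16,18,19,20,25,28

Square k = 1,…,15 (k and 31−k give the same square):
1²=1, 2²=4, 3²=9, 4²=16, 5²=25, 6²≡5, 7²≡18, 8²≡2, 9²≡19, 10²≡7, 11²≡28, 12²≡20, 13²≡14, 14²≡10, 15²≡8 (mod 31).
So the quadratic residues mod 31 are {1, 2, 4, 5, 7, 8, 9, 10, 14, 16, 18, 19, 20, 25, 28}.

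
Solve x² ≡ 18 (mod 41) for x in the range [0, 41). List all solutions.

41 ≡ 1 (mod 4), so we find a root by search.
Trying successive values, 10² = 100 ≡ 18 (mod 41). The other root is 41 − 10 = 31.

10, 31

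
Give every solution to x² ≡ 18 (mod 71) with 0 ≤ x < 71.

35, 36

Since 71 ≡ 3 (mod 4), a square root of 18 is 18^((71+1)/4) = 18^18 mod 71.
Repeated squaring: 18^2≡40, 18^4≡38, 18^8≡24, 18^16≡8 (mod 71).
18^18 = 18^(16+2) ≡ 36 (mod 71).
Check: 36² = 1296 ≡ 18 (mod 71). The two roots are 35 and 36.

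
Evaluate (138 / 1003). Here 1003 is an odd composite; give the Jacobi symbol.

1

Pull out 2: since 1003 ≡ 3 (mod 8), (2/1003) = -1.
Reciprocity: 69 ≡ 1 and 1003 ≡ 3 (mod 4), so (69/1003) = +(1003/69).
Reduce top mod 69: now compute (37/69).
Reciprocity: 37 ≡ 1 and 69 ≡ 1 (mod 4), so (37/69) = +(69/37).
Reduce top mod 37: now compute (32/37).
Pull out 2^5: since 37 ≡ 5 (mod 8), (2/37) = -1, so (2/37)^5 = -1.
Reached (1/37) = 1. Collecting the sign flips along the way, the symbol is +1.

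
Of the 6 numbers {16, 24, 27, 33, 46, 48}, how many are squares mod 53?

3

(16/53) = +1 → QR.
(24/53) = +1 → QR.
(27/53) = -1 → non-residue.
(33/53) = -1 → non-residue.
(46/53) = +1 → QR.
(48/53) = -1 → non-residue.
Total quadratic residues among the 6: 3.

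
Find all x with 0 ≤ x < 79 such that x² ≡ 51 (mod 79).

Since 79 ≡ 3 (mod 4), a square root of 51 is 51^((79+1)/4) = 51^20 mod 79.
Repeated squaring: 51^2≡73, 51^4≡36, 51^8≡32, 51^16≡76 (mod 79).
51^20 = 51^(16+4) ≡ 50 (mod 79).
Check: 50² = 2500 ≡ 51 (mod 79). The two roots are 29 and 50.

29, 50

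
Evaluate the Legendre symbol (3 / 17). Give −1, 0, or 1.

Euler's criterion: (3/17) ≡ 3^8 (mod 17).
3^2 ≡ 9 (mod 17)
3^4 ≡ 13 (mod 17)
3^8 ≡ 16 (mod 17)
3^8 = 3^(8) ≡ 16 (mod 17).
Result is 16 ≡ −1, so (3/17) = −1.

-1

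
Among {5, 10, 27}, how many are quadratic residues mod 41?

2

(5/41) = +1 → QR.
(10/41) = +1 → QR.
(27/41) = -1 → non-residue.
Total quadratic residues among the 3: 2.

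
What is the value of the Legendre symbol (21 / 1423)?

Reciprocity: 21 ≡ 1 and 1423 ≡ 3 (mod 4), so (21/1423) = +(1423/21).
Reduce top mod 21: now compute (16/21).
Pull out 2^4: since 21 ≡ 5 (mod 8), (2/21) = -1, so (2/21)^4 = +1.
Reached (1/21) = 1. Collecting the sign flips along the way, the symbol is +1.

1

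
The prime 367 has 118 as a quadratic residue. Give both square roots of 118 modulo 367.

Since 367 ≡ 3 (mod 4), a square root of 118 is 118^((367+1)/4) = 118^92 mod 367.
Repeated squaring: 118^2≡345, 118^4≡117, 118^8≡110, 118^16≡356, 118^32≡121, 118^64≡328 (mod 367).
118^92 = 118^(64+16+8+4) ≡ 82 (mod 367).
Check: 82² = 6724 ≡ 118 (mod 367). The two roots are 82 and 285.

82, 285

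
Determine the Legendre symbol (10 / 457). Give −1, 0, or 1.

-1

Euler's criterion: (10/457) ≡ 10^228 (mod 457).
10^2 ≡ 100 (mod 457)
10^4 ≡ 403 (mod 457)
10^8 ≡ 174 (mod 457)
10^16 ≡ 114 (mod 457)
10^32 ≡ 200 (mod 457)
10^64 ≡ 241 (mod 457)
10^128 ≡ 42 (mod 457)
10^228 = 10^(128+64+32+4) ≡ 456 (mod 457).
Result is 456 ≡ −1, so (10/457) = −1.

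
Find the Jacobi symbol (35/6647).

Reciprocity: 35 ≡ 3 and 6647 ≡ 3 (mod 4), so (35/6647) = −(6647/35).
Reduce top mod 35: now compute (32/35).
Pull out 2^5: since 35 ≡ 3 (mod 8), (2/35) = -1, so (2/35)^5 = -1.
Reached (1/35) = 1. Collecting the sign flips along the way, the symbol is +1.

1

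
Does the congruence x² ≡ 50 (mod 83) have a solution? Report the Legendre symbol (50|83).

-1

Pull out 2: since 83 ≡ 3 (mod 8), (2/83) = -1.
Reciprocity: 25 ≡ 1 and 83 ≡ 3 (mod 4), so (25/83) = +(83/25).
Reduce top mod 25: now compute (8/25).
Pull out 2^3: since 25 ≡ 1 (mod 8), (2/25) = +1, so (2/25)^3 = +1.
Reached (1/25) = 1. Collecting the sign flips along the way, the symbol is -1.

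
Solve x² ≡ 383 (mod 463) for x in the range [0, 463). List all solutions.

Since 463 ≡ 3 (mod 4), a square root of 383 is 383^((463+1)/4) = 383^116 mod 463.
Repeated squaring: 383^2≡381, 383^4≡242, 383^8≡226, 383^16≡146, 383^32≡18, 383^64≡324 (mod 463).
383^116 = 383^(64+32+16+4) ≡ 389 (mod 463).
Check: 389² = 151321 ≡ 383 (mod 463). The two roots are 74 and 389.

74, 389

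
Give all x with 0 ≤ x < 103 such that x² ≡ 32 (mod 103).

49, 54

Since 103 ≡ 3 (mod 4), a square root of 32 is 32^((103+1)/4) = 32^26 mod 103.
Repeated squaring: 32^2≡97, 32^4≡36, 32^8≡60, 32^16≡98 (mod 103).
32^26 = 32^(16+8+2) ≡ 49 (mod 103).
Check: 49² = 2401 ≡ 32 (mod 103). The two roots are 49 and 54.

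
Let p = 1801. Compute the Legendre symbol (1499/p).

Reciprocity: 1499 ≡ 3 and 1801 ≡ 1 (mod 4), so (1499/1801) = +(1801/1499).
Reduce top mod 1499: now compute (302/1499).
Pull out 2: since 1499 ≡ 3 (mod 8), (2/1499) = -1.
Reciprocity: 151 ≡ 3 and 1499 ≡ 3 (mod 4), so (151/1499) = −(1499/151).
Reduce top mod 151: now compute (140/151).
Pull out 2^2: since 151 ≡ 7 (mod 8), (2/151) = +1, so (2/151)^2 = +1.
Reciprocity: 35 ≡ 3 and 151 ≡ 3 (mod 4), so (35/151) = −(151/35).
Reduce top mod 35: now compute (11/35).
Reciprocity: 11 ≡ 3 and 35 ≡ 3 (mod 4), so (11/35) = −(35/11).
Reduce top mod 11: now compute (2/11).
Pull out 2: since 11 ≡ 3 (mod 8), (2/11) = -1.
Reached (1/11) = 1. Collecting the sign flips along the way, the symbol is -1.

-1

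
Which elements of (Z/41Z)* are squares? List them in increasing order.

Square k = 1,…,20 (k and 41−k give the same square):
1²=1, 2²=4, 3²=9, 4²=16, 5²=25, 6²=36, 7²≡8, 8²≡23, 9²≡40, 10²≡18, 11²≡39, 12²≡21, 13²≡5, 14²≡32, 15²≡20, 16²≡10, 17²≡2, 18²≡37, 19²≡33, 20²≡31 (mod 41).
So the quadratic residues mod 41 are {1, 2, 4, 5, 8, 9, 10, 16, 18, 20, 21, 23, 25, 31, 32, 33, 36, 37, 39, 40}.

1 2 4 5 8 9 10 16 18 20 21 23 25 31 32 33 36 37 39 40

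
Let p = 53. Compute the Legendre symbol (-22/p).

-1

First reduce: -22 ≡ 31 (mod 53).
Reciprocity: 31 ≡ 3 and 53 ≡ 1 (mod 4), so (31/53) = +(53/31).
Reduce top mod 31: now compute (22/31).
Pull out 2: since 31 ≡ 7 (mod 8), (2/31) = +1.
Reciprocity: 11 ≡ 3 and 31 ≡ 3 (mod 4), so (11/31) = −(31/11).
Reduce top mod 11: now compute (9/11).
Reciprocity: 9 ≡ 1 and 11 ≡ 3 (mod 4), so (9/11) = +(11/9).
Reduce top mod 9: now compute (2/9).
Pull out 2: since 9 ≡ 1 (mod 8), (2/9) = +1.
Reached (1/9) = 1. Collecting the sign flips along the way, the symbol is -1.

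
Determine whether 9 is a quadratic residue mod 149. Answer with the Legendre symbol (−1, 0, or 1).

1

Reciprocity: 9 ≡ 1 and 149 ≡ 1 (mod 4), so (9/149) = +(149/9).
Reduce top mod 9: now compute (5/9).
Reciprocity: 5 ≡ 1 and 9 ≡ 1 (mod 4), so (5/9) = +(9/5).
Reduce top mod 5: now compute (4/5).
Pull out 2^2: since 5 ≡ 5 (mod 8), (2/5) = -1, so (2/5)^2 = +1.
Reached (1/5) = 1. Collecting the sign flips along the way, the symbol is +1.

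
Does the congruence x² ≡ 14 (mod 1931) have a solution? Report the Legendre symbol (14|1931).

Pull out 2: since 1931 ≡ 3 (mod 8), (2/1931) = -1.
Reciprocity: 7 ≡ 3 and 1931 ≡ 3 (mod 4), so (7/1931) = −(1931/7).
Reduce top mod 7: now compute (6/7).
Pull out 2: since 7 ≡ 7 (mod 8), (2/7) = +1.
Reciprocity: 3 ≡ 3 and 7 ≡ 3 (mod 4), so (3/7) = −(7/3).
Reduce top mod 3: now compute (1/3).
Reached (1/3) = 1. Collecting the sign flips along the way, the symbol is -1.

-1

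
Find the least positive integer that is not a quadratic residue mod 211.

(2/211) = −1, so 2 is the smallest positive non-residue mod 211.

2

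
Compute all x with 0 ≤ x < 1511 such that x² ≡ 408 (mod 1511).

750, 761

Since 1511 ≡ 3 (mod 4), a square root of 408 is 408^((1511+1)/4) = 408^378 mod 1511.
Repeated squaring: 408^2≡254, 408^4≡1054, 408^8≡331, 408^16≡769, 408^32≡560, 408^64≡823, 408^128≡401, 408^256≡635 (mod 1511).
408^378 = 408^(256+64+32+16+8+2) ≡ 750 (mod 1511).
Check: 750² = 562500 ≡ 408 (mod 1511). The two roots are 750 and 761.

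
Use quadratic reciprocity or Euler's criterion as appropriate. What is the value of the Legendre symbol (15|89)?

-1

Reciprocity: 15 ≡ 3 and 89 ≡ 1 (mod 4), so (15/89) = +(89/15).
Reduce top mod 15: now compute (14/15).
Pull out 2: since 15 ≡ 7 (mod 8), (2/15) = +1.
Reciprocity: 7 ≡ 3 and 15 ≡ 3 (mod 4), so (7/15) = −(15/7).
Reduce top mod 7: now compute (1/7).
Reached (1/7) = 1. Collecting the sign flips along the way, the symbol is -1.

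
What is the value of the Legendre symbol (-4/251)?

-1

Euler's criterion: (-4/251) ≡ 247^125 (mod 251).
247^2 ≡ 16 (mod 251)
247^4 ≡ 5 (mod 251)
247^8 ≡ 25 (mod 251)
247^16 ≡ 123 (mod 251)
247^32 ≡ 69 (mod 251)
247^64 ≡ 243 (mod 251)
247^125 = 247^(64+32+16+8+4+1) ≡ 250 (mod 251).
Result is 250 ≡ −1, so (-4/251) = −1.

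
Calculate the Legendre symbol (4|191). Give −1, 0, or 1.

1

Euler's criterion: (4/191) ≡ 4^95 (mod 191).
4^2 ≡ 16 (mod 191)
4^4 ≡ 65 (mod 191)
4^8 ≡ 23 (mod 191)
4^16 ≡ 147 (mod 191)
4^32 ≡ 26 (mod 191)
4^64 ≡ 103 (mod 191)
4^95 = 4^(64+16+8+4+2+1) ≡ 1 (mod 191).
Result is 1, so (4/191) = 1.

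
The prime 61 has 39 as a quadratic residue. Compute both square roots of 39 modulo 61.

10, 51

61 ≡ 1 (mod 4), so we find a root by search.
Trying successive values, 10² = 100 ≡ 39 (mod 61). The other root is 61 − 10 = 51.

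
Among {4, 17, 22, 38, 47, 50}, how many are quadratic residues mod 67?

4

(4/67) = +1 → QR.
(17/67) = +1 → QR.
(22/67) = +1 → QR.
(38/67) = -1 → non-residue.
(47/67) = +1 → QR.
(50/67) = -1 → non-residue.
Total quadratic residues among the 6: 4.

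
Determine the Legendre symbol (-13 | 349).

Euler's criterion: (-13/349) ≡ 336^174 (mod 349).
336^2 ≡ 169 (mod 349)
336^4 ≡ 292 (mod 349)
336^8 ≡ 108 (mod 349)
336^16 ≡ 147 (mod 349)
336^32 ≡ 320 (mod 349)
336^64 ≡ 143 (mod 349)
336^128 ≡ 207 (mod 349)
336^174 = 336^(128+32+8+4+2) ≡ 348 (mod 349).
Result is 348 ≡ −1, so (-13/349) = −1.

-1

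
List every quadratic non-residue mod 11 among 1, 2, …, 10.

Square k = 1,…,5 (k and 11−k give the same square):
1²=1, 2²=4, 3²=9, 4²≡5, 5²≡3 (mod 11).
The residues are {1, 3, 4, 5, 9}; the non-residues are the remaining 5 nonzero classes.

2 6 7 8 10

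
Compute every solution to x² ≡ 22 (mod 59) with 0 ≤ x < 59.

9, 50

Since 59 ≡ 3 (mod 4), a square root of 22 is 22^((59+1)/4) = 22^15 mod 59.
Repeated squaring: 22^2≡12, 22^4≡26, 22^8≡27 (mod 59).
22^15 = 22^(8+4+2+1) ≡ 9 (mod 59).
Check: 9² = 81 ≡ 22 (mod 59). The two roots are 9 and 50.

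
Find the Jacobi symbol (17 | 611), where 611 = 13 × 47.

1

Reciprocity: 17 ≡ 1 and 611 ≡ 3 (mod 4), so (17/611) = +(611/17).
Reduce top mod 17: now compute (16/17).
Pull out 2^4: since 17 ≡ 1 (mod 8), (2/17) = +1, so (2/17)^4 = +1.
Reached (1/17) = 1. Collecting the sign flips along the way, the symbol is +1.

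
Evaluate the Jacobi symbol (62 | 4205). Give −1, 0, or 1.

-1

Pull out 2: since 4205 ≡ 5 (mod 8), (2/4205) = -1.
Reciprocity: 31 ≡ 3 and 4205 ≡ 1 (mod 4), so (31/4205) = +(4205/31).
Reduce top mod 31: now compute (20/31).
Pull out 2^2: since 31 ≡ 7 (mod 8), (2/31) = +1, so (2/31)^2 = +1.
Reciprocity: 5 ≡ 1 and 31 ≡ 3 (mod 4), so (5/31) = +(31/5).
Reduce top mod 5: now compute (1/5).
Reached (1/5) = 1. Collecting the sign flips along the way, the symbol is -1.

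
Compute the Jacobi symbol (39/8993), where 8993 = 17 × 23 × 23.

-1

Reciprocity: 39 ≡ 3 and 8993 ≡ 1 (mod 4), so (39/8993) = +(8993/39).
Reduce top mod 39: now compute (23/39).
Reciprocity: 23 ≡ 3 and 39 ≡ 3 (mod 4), so (23/39) = −(39/23).
Reduce top mod 23: now compute (16/23).
Pull out 2^4: since 23 ≡ 7 (mod 8), (2/23) = +1, so (2/23)^4 = +1.
Reached (1/23) = 1. Collecting the sign flips along the way, the symbol is -1.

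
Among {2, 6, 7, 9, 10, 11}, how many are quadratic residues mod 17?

(2/17) = +1 → QR.
(6/17) = -1 → non-residue.
(7/17) = -1 → non-residue.
(9/17) = +1 → QR.
(10/17) = -1 → non-residue.
(11/17) = -1 → non-residue.
Total quadratic residues among the 6: 2.

2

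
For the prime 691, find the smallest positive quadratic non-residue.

(2/691) = −1, so 2 is the smallest positive non-residue mod 691.

2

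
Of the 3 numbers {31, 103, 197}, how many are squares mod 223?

(31/223) = +1 → QR.
(103/223) = -1 → non-residue.
(197/223) = +1 → QR.
Total quadratic residues among the 3: 2.

2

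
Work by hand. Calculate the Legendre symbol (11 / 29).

-1

Euler's criterion: (11/29) ≡ 11^14 (mod 29).
11^2 ≡ 5 (mod 29)
11^4 ≡ 25 (mod 29)
11^8 ≡ 16 (mod 29)
11^14 = 11^(8+4+2) ≡ 28 (mod 29).
Result is 28 ≡ −1, so (11/29) = −1.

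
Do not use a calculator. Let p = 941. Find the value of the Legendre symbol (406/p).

Pull out 2: since 941 ≡ 5 (mod 8), (2/941) = -1.
Reciprocity: 203 ≡ 3 and 941 ≡ 1 (mod 4), so (203/941) = +(941/203).
Reduce top mod 203: now compute (129/203).
Reciprocity: 129 ≡ 1 and 203 ≡ 3 (mod 4), so (129/203) = +(203/129).
Reduce top mod 129: now compute (74/129).
Pull out 2: since 129 ≡ 1 (mod 8), (2/129) = +1.
Reciprocity: 37 ≡ 1 and 129 ≡ 1 (mod 4), so (37/129) = +(129/37).
Reduce top mod 37: now compute (18/37).
Pull out 2: since 37 ≡ 5 (mod 8), (2/37) = -1.
Reciprocity: 9 ≡ 1 and 37 ≡ 1 (mod 4), so (9/37) = +(37/9).
Reduce top mod 9: now compute (1/9).
Reached (1/9) = 1. Collecting the sign flips along the way, the symbol is +1.

1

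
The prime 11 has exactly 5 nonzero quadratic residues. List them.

Square k = 1,…,5 (k and 11−k give the same square):
1²=1, 2²=4, 3²=9, 4²≡5, 5²≡3 (mod 11).
So the quadratic residues mod 11 are {1, 3, 4, 5, 9}.

1 3 4 5 9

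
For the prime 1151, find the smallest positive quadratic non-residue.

(2/1151) = +1, so 2 is a residue.
(3/1151) = +1, so 3 is a residue.
(4/1151) = +1, so 4 is a residue.
(5/1151) = +1, so 5 is a residue.
(6/1151) = +1, so 6 is a residue.
(7/1151) = +1, so 7 is a residue.
(8/1151) = +1, so 8 is a residue.
(9/1151) = +1, so 9 is a residue.
(10/1151) = +1, so 10 is a residue.
(11/1151) = +1, so 11 is a residue.
(12/1151) = +1, so 12 is a residue.
(13/1151) = −1, so 13 is the smallest positive non-residue mod 1151.

13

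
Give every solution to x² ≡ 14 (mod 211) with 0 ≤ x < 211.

15, 196

Since 211 ≡ 3 (mod 4), a square root of 14 is 14^((211+1)/4) = 14^53 mod 211.
Repeated squaring: 14^2≡196, 14^4≡14, 14^8≡196, 14^16≡14, 14^32≡196 (mod 211).
14^53 = 14^(32+16+4+1) ≡ 196 (mod 211).
Check: 196² = 38416 ≡ 14 (mod 211). The two roots are 15 and 196.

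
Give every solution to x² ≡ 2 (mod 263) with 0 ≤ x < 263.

Since 263 ≡ 3 (mod 4), a square root of 2 is 2^((263+1)/4) = 2^66 mod 263.
Repeated squaring: 2^2≡4, 2^4≡16, 2^8≡256, 2^16≡49, 2^32≡34, 2^64≡104 (mod 263).
2^66 = 2^(64+2) ≡ 153 (mod 263).
Check: 153² = 23409 ≡ 2 (mod 263). The two roots are 110 and 153.

110, 153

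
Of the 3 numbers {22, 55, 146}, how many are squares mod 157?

(22/157) = -1 → non-residue.
(55/157) = -1 → non-residue.
(146/157) = +1 → QR.
Total quadratic residues among the 3: 1.

1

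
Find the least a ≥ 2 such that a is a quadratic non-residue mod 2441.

3

(2/2441) = +1, so 2 is a residue.
(3/2441) = −1, so 3 is the smallest positive non-residue mod 2441.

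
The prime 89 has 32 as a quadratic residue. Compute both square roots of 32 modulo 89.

89 ≡ 1 (mod 4), so we find a root by search.
Trying successive values, 11² = 121 ≡ 32 (mod 89). The other root is 89 − 11 = 78.

11, 78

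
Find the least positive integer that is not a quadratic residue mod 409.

7

(2/409) = +1, so 2 is a residue.
(3/409) = +1, so 3 is a residue.
(4/409) = +1, so 4 is a residue.
(5/409) = +1, so 5 is a residue.
(6/409) = +1, so 6 is a residue.
(7/409) = −1, so 7 is the smallest positive non-residue mod 409.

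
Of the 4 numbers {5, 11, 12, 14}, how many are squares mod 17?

(5/17) = -1 → non-residue.
(11/17) = -1 → non-residue.
(12/17) = -1 → non-residue.
(14/17) = -1 → non-residue.
Total quadratic residues among the 4: 0.

0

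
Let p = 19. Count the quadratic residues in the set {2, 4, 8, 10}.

(2/19) = -1 → non-residue.
(4/19) = +1 → QR.
(8/19) = -1 → non-residue.
(10/19) = -1 → non-residue.
Total quadratic residues among the 4: 1.

1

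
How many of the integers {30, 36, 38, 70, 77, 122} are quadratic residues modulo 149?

2

(30/149) = +1 → QR.
(36/149) = +1 → QR.
(38/149) = -1 → non-residue.
(70/149) = -1 → non-residue.
(77/149) = -1 → non-residue.
(122/149) = -1 → non-residue.
Total quadratic residues among the 6: 2.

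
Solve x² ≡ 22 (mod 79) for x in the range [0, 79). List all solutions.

38, 41

Since 79 ≡ 3 (mod 4), a square root of 22 is 22^((79+1)/4) = 22^20 mod 79.
Repeated squaring: 22^2≡10, 22^4≡21, 22^8≡46, 22^16≡62 (mod 79).
22^20 = 22^(16+4) ≡ 38 (mod 79).
Check: 38² = 1444 ≡ 22 (mod 79). The two roots are 38 and 41.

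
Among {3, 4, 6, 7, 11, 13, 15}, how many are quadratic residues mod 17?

(3/17) = -1 → non-residue.
(4/17) = +1 → QR.
(6/17) = -1 → non-residue.
(7/17) = -1 → non-residue.
(11/17) = -1 → non-residue.
(13/17) = +1 → QR.
(15/17) = +1 → QR.
Total quadratic residues among the 7: 3.

3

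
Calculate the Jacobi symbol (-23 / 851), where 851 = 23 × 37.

0

First reduce: -23 ≡ 828 (mod 851).
Pull out 2^2: since 851 ≡ 3 (mod 8), (2/851) = -1, so (2/851)^2 = +1.
Reciprocity: 207 ≡ 3 and 851 ≡ 3 (mod 4), so (207/851) = −(851/207).
Reduce top mod 207: now compute (23/207).
Reciprocity: 23 ≡ 3 and 207 ≡ 3 (mod 4), so (23/207) = −(207/23).
Reduce top mod 23: now compute (0/23).
Top reduces to 0: gcd > 1, so the symbol is 0.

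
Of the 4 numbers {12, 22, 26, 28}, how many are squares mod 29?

(12/29) = -1 → non-residue.
(22/29) = +1 → QR.
(26/29) = -1 → non-residue.
(28/29) = +1 → QR.
Total quadratic residues among the 4: 2.

2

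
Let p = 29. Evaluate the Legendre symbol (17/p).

-1

Reciprocity: 17 ≡ 1 and 29 ≡ 1 (mod 4), so (17/29) = +(29/17).
Reduce top mod 17: now compute (12/17).
Pull out 2^2: since 17 ≡ 1 (mod 8), (2/17) = +1, so (2/17)^2 = +1.
Reciprocity: 3 ≡ 3 and 17 ≡ 1 (mod 4), so (3/17) = +(17/3).
Reduce top mod 3: now compute (2/3).
Pull out 2: since 3 ≡ 3 (mod 8), (2/3) = -1.
Reached (1/3) = 1. Collecting the sign flips along the way, the symbol is -1.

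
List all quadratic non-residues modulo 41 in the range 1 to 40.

Square k = 1,…,20 (k and 41−k give the same square):
1²=1, 2²=4, 3²=9, 4²=16, 5²=25, 6²=36, 7²≡8, 8²≡23, 9²≡40, 10²≡18, 11²≡39, 12²≡21, 13²≡5, 14²≡32, 15²≡20, 16²≡10, 17²≡2, 18²≡37, 19²≡33, 20²≡31 (mod 41).
The residues are {1, 2, 4, 5, 8, 9, 10, 16, 18, 20, 21, 23, 25, 31, 32, 33, 36, 37, 39, 40}; the non-residues are the remaining 20 nonzero classes.

3 6 7 11 12 13 14 15 17 19 22 24 26 27 28 29 30 34 35 38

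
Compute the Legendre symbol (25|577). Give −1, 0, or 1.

Reciprocity: 25 ≡ 1 and 577 ≡ 1 (mod 4), so (25/577) = +(577/25).
Reduce top mod 25: now compute (2/25).
Pull out 2: since 25 ≡ 1 (mod 8), (2/25) = +1.
Reached (1/25) = 1. Collecting the sign flips along the way, the symbol is +1.

1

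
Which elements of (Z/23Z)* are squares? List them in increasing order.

1 2 3 4 6 8 9 12 13 16 18

Square k = 1,…,11 (k and 23−k give the same square):
1²=1, 2²=4, 3²=9, 4²=16, 5²≡2, 6²≡13, 7²≡3, 8²≡18, 9²≡12, 10²≡8, 11²≡6 (mod 23).
So the quadratic residues mod 23 are {1, 2, 3, 4, 6, 8, 9, 12, 13, 16, 18}.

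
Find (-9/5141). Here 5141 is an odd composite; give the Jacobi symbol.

1

First reduce: -9 ≡ 5132 (mod 5141).
Pull out 2^2: since 5141 ≡ 5 (mod 8), (2/5141) = -1, so (2/5141)^2 = +1.
Reciprocity: 1283 ≡ 3 and 5141 ≡ 1 (mod 4), so (1283/5141) = +(5141/1283).
Reduce top mod 1283: now compute (9/1283).
Reciprocity: 9 ≡ 1 and 1283 ≡ 3 (mod 4), so (9/1283) = +(1283/9).
Reduce top mod 9: now compute (5/9).
Reciprocity: 5 ≡ 1 and 9 ≡ 1 (mod 4), so (5/9) = +(9/5).
Reduce top mod 5: now compute (4/5).
Pull out 2^2: since 5 ≡ 5 (mod 8), (2/5) = -1, so (2/5)^2 = +1.
Reached (1/5) = 1. Collecting the sign flips along the way, the symbol is +1.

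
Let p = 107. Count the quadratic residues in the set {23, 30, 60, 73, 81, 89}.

4

(23/107) = +1 → QR.
(30/107) = +1 → QR.
(60/107) = -1 → non-residue.
(73/107) = -1 → non-residue.
(81/107) = +1 → QR.
(89/107) = +1 → QR.
Total quadratic residues among the 6: 4.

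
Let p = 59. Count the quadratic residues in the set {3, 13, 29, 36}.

3

(3/59) = +1 → QR.
(13/59) = -1 → non-residue.
(29/59) = +1 → QR.
(36/59) = +1 → QR.
Total quadratic residues among the 4: 3.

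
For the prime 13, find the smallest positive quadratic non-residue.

2

(2/13) = −1, so 2 is the smallest positive non-residue mod 13.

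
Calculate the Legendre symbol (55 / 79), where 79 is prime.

Euler's criterion: (55/79) ≡ 55^39 (mod 79).
55^2 ≡ 23 (mod 79)
55^4 ≡ 55 (mod 79)
55^8 ≡ 23 (mod 79)
55^16 ≡ 55 (mod 79)
55^32 ≡ 23 (mod 79)
55^39 = 55^(32+4+2+1) ≡ 1 (mod 79).
Result is 1, so (55/79) = 1.

1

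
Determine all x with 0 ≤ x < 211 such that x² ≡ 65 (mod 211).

Since 211 ≡ 3 (mod 4), a square root of 65 is 65^((211+1)/4) = 65^53 mod 211.
Repeated squaring: 65^2≡5, 65^4≡25, 65^8≡203, 65^16≡64, 65^32≡87 (mod 211).
65^53 = 65^(32+16+4+1) ≡ 109 (mod 211).
Check: 109² = 11881 ≡ 65 (mod 211). The two roots are 102 and 109.

102, 109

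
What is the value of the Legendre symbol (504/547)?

1

Pull out 2^3: since 547 ≡ 3 (mod 8), (2/547) = -1, so (2/547)^3 = -1.
Reciprocity: 63 ≡ 3 and 547 ≡ 3 (mod 4), so (63/547) = −(547/63).
Reduce top mod 63: now compute (43/63).
Reciprocity: 43 ≡ 3 and 63 ≡ 3 (mod 4), so (43/63) = −(63/43).
Reduce top mod 43: now compute (20/43).
Pull out 2^2: since 43 ≡ 3 (mod 8), (2/43) = -1, so (2/43)^2 = +1.
Reciprocity: 5 ≡ 1 and 43 ≡ 3 (mod 4), so (5/43) = +(43/5).
Reduce top mod 5: now compute (3/5).
Reciprocity: 3 ≡ 3 and 5 ≡ 1 (mod 4), so (3/5) = +(5/3).
Reduce top mod 3: now compute (2/3).
Pull out 2: since 3 ≡ 3 (mod 8), (2/3) = -1.
Reached (1/3) = 1. Collecting the sign flips along the way, the symbol is +1.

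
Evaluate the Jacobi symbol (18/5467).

Pull out 2: since 5467 ≡ 3 (mod 8), (2/5467) = -1.
Reciprocity: 9 ≡ 1 and 5467 ≡ 3 (mod 4), so (9/5467) = +(5467/9).
Reduce top mod 9: now compute (4/9).
Pull out 2^2: since 9 ≡ 1 (mod 8), (2/9) = +1, so (2/9)^2 = +1.
Reached (1/9) = 1. Collecting the sign flips along the way, the symbol is -1.

-1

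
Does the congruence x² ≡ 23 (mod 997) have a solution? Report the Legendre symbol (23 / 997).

Euler's criterion: (23/997) ≡ 23^498 (mod 997).
23^2 ≡ 529 (mod 997)
23^4 ≡ 681 (mod 997)
23^8 ≡ 156 (mod 997)
23^16 ≡ 408 (mod 997)
23^32 ≡ 962 (mod 997)
23^64 ≡ 228 (mod 997)
23^128 ≡ 140 (mod 997)
23^256 ≡ 657 (mod 997)
23^498 = 23^(256+128+64+32+16+2) ≡ 1 (mod 997).
Result is 1, so (23/997) = 1.

1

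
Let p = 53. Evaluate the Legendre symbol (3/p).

-1

Reciprocity: 3 ≡ 3 and 53 ≡ 1 (mod 4), so (3/53) = +(53/3).
Reduce top mod 3: now compute (2/3).
Pull out 2: since 3 ≡ 3 (mod 8), (2/3) = -1.
Reached (1/3) = 1. Collecting the sign flips along the way, the symbol is -1.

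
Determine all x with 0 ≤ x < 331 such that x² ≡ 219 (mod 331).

Since 331 ≡ 3 (mod 4), a square root of 219 is 219^((331+1)/4) = 219^83 mod 331.
Repeated squaring: 219^2≡297, 219^4≡163, 219^8≡89, 219^16≡308, 219^32≡198, 219^64≡146 (mod 331).
219^83 = 219^(64+16+2+1) ≡ 259 (mod 331).
Check: 259² = 67081 ≡ 219 (mod 331). The two roots are 72 and 259.

72, 259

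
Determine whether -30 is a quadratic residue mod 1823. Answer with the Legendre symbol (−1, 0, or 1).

1

First reduce: -30 ≡ 1793 (mod 1823).
Reciprocity: 1793 ≡ 1 and 1823 ≡ 3 (mod 4), so (1793/1823) = +(1823/1793).
Reduce top mod 1793: now compute (30/1793).
Pull out 2: since 1793 ≡ 1 (mod 8), (2/1793) = +1.
Reciprocity: 15 ≡ 3 and 1793 ≡ 1 (mod 4), so (15/1793) = +(1793/15).
Reduce top mod 15: now compute (8/15).
Pull out 2^3: since 15 ≡ 7 (mod 8), (2/15) = +1, so (2/15)^3 = +1.
Reached (1/15) = 1. Collecting the sign flips along the way, the symbol is +1.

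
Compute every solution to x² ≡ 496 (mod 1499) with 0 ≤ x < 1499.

Since 1499 ≡ 3 (mod 4), a square root of 496 is 496^((1499+1)/4) = 496^375 mod 1499.
Repeated squaring: 496^2≡180, 496^4≡921, 496^8≡1306, 496^16≡1273, 496^32≡110, 496^64≡108, 496^128≡1171, 496^256≡1155 (mod 1499).
496^375 = 496^(256+64+32+16+4+2+1) ≡ 1119 (mod 1499).
Check: 1119² = 1252161 ≡ 496 (mod 1499). The two roots are 380 and 1119.

380, 1119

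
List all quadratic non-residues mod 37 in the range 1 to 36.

2,5,6,8,13,14,15,17,18,19,20,22,23,24,29,31,32,35

Square k = 1,…,18 (k and 37−k give the same square):
1²=1, 2²=4, 3²=9, 4²=16, 5²=25, 6²=36, 7²≡12, 8²≡27, 9²≡7, 10²≡26, 11²≡10, 12²≡33, 13²≡21, 14²≡11, 15²≡3, 16²≡34, 17²≡30, 18²≡28 (mod 37).
The residues are {1, 3, 4, 7, 9, 10, 11, 12, 16, 21, 25, 26, 27, 28, 30, 33, 34, 36}; the non-residues are the remaining 18 nonzero classes.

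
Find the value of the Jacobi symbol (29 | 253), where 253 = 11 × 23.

Reciprocity: 29 ≡ 1 and 253 ≡ 1 (mod 4), so (29/253) = +(253/29).
Reduce top mod 29: now compute (21/29).
Reciprocity: 21 ≡ 1 and 29 ≡ 1 (mod 4), so (21/29) = +(29/21).
Reduce top mod 21: now compute (8/21).
Pull out 2^3: since 21 ≡ 5 (mod 8), (2/21) = -1, so (2/21)^3 = -1.
Reached (1/21) = 1. Collecting the sign flips along the way, the symbol is -1.

-1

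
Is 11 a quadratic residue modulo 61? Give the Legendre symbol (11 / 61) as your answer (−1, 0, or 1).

-1

Reciprocity: 11 ≡ 3 and 61 ≡ 1 (mod 4), so (11/61) = +(61/11).
Reduce top mod 11: now compute (6/11).
Pull out 2: since 11 ≡ 3 (mod 8), (2/11) = -1.
Reciprocity: 3 ≡ 3 and 11 ≡ 3 (mod 4), so (3/11) = −(11/3).
Reduce top mod 3: now compute (2/3).
Pull out 2: since 3 ≡ 3 (mod 8), (2/3) = -1.
Reached (1/3) = 1. Collecting the sign flips along the way, the symbol is -1.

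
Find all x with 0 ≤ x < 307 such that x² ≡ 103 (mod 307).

32, 275

Since 307 ≡ 3 (mod 4), a square root of 103 is 103^((307+1)/4) = 103^77 mod 307.
Repeated squaring: 103^2≡171, 103^4≡76, 103^8≡250, 103^16≡179, 103^32≡113, 103^64≡182 (mod 307).
103^77 = 103^(64+8+4+1) ≡ 275 (mod 307).
Check: 275² = 75625 ≡ 103 (mod 307). The two roots are 32 and 275.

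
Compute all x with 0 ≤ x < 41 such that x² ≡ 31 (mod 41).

41 ≡ 1 (mod 4), so we find a root by search.
Trying successive values, 20² = 400 ≡ 31 (mod 41). The other root is 41 − 20 = 21.

20, 21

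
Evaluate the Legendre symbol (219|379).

1

Euler's criterion: (219/379) ≡ 219^189 (mod 379).
219^2 ≡ 207 (mod 379)
219^4 ≡ 22 (mod 379)
219^8 ≡ 105 (mod 379)
219^16 ≡ 34 (mod 379)
219^32 ≡ 19 (mod 379)
219^64 ≡ 361 (mod 379)
219^128 ≡ 324 (mod 379)
219^189 = 219^(128+32+16+8+4+1) ≡ 1 (mod 379).
Result is 1, so (219/379) = 1.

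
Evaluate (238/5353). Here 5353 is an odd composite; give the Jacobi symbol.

-1

Pull out 2: since 5353 ≡ 1 (mod 8), (2/5353) = +1.
Reciprocity: 119 ≡ 3 and 5353 ≡ 1 (mod 4), so (119/5353) = +(5353/119).
Reduce top mod 119: now compute (117/119).
Reciprocity: 117 ≡ 1 and 119 ≡ 3 (mod 4), so (117/119) = +(119/117).
Reduce top mod 117: now compute (2/117).
Pull out 2: since 117 ≡ 5 (mod 8), (2/117) = -1.
Reached (1/117) = 1. Collecting the sign flips along the way, the symbol is -1.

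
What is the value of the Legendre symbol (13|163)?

-1

Euler's criterion: (13/163) ≡ 13^81 (mod 163).
13^2 ≡ 6 (mod 163)
13^4 ≡ 36 (mod 163)
13^8 ≡ 155 (mod 163)
13^16 ≡ 64 (mod 163)
13^32 ≡ 21 (mod 163)
13^64 ≡ 115 (mod 163)
13^81 = 13^(64+16+1) ≡ 162 (mod 163).
Result is 162 ≡ −1, so (13/163) = −1.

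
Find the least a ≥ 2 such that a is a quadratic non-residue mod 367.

3

(2/367) = +1, so 2 is a residue.
(3/367) = −1, so 3 is the smallest positive non-residue mod 367.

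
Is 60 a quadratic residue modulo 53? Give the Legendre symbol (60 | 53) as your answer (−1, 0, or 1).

Euler's criterion: (60/53) ≡ 7^26 (mod 53).
7^2 ≡ 49 (mod 53)
7^4 ≡ 16 (mod 53)
7^8 ≡ 44 (mod 53)
7^16 ≡ 28 (mod 53)
7^26 = 7^(16+8+2) ≡ 1 (mod 53).
Result is 1, so (60/53) = 1.

1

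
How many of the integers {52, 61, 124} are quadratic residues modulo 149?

2

(52/149) = -1 → non-residue.
(61/149) = +1 → QR.
(124/149) = +1 → QR.
Total quadratic residues among the 3: 2.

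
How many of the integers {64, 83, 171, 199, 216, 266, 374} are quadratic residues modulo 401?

(64/401) = +1 → QR.
(83/401) = +1 → QR.
(171/401) = -1 → non-residue.
(199/401) = -1 → non-residue.
(216/401) = -1 → non-residue.
(266/401) = -1 → non-residue.
(374/401) = -1 → non-residue.
Total quadratic residues among the 7: 2.

2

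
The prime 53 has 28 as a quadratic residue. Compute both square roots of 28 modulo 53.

9, 44

53 ≡ 1 (mod 4), so we find a root by search.
Trying successive values, 9² = 81 ≡ 28 (mod 53). The other root is 53 − 9 = 44.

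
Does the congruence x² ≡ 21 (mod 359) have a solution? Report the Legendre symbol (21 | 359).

-1

Euler's criterion: (21/359) ≡ 21^179 (mod 359).
21^2 ≡ 82 (mod 359)
21^4 ≡ 262 (mod 359)
21^8 ≡ 75 (mod 359)
21^16 ≡ 240 (mod 359)
21^32 ≡ 160 (mod 359)
21^64 ≡ 111 (mod 359)
21^128 ≡ 115 (mod 359)
21^179 = 21^(128+32+16+2+1) ≡ 358 (mod 359).
Result is 358 ≡ −1, so (21/359) = −1.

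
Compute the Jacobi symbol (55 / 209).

0

Reciprocity: 55 ≡ 3 and 209 ≡ 1 (mod 4), so (55/209) = +(209/55).
Reduce top mod 55: now compute (44/55).
Pull out 2^2: since 55 ≡ 7 (mod 8), (2/55) = +1, so (2/55)^2 = +1.
Reciprocity: 11 ≡ 3 and 55 ≡ 3 (mod 4), so (11/55) = −(55/11).
Reduce top mod 11: now compute (0/11).
Top reduces to 0: gcd > 1, so the symbol is 0.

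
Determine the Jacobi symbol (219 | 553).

-1

Reciprocity: 219 ≡ 3 and 553 ≡ 1 (mod 4), so (219/553) = +(553/219).
Reduce top mod 219: now compute (115/219).
Reciprocity: 115 ≡ 3 and 219 ≡ 3 (mod 4), so (115/219) = −(219/115).
Reduce top mod 115: now compute (104/115).
Pull out 2^3: since 115 ≡ 3 (mod 8), (2/115) = -1, so (2/115)^3 = -1.
Reciprocity: 13 ≡ 1 and 115 ≡ 3 (mod 4), so (13/115) = +(115/13).
Reduce top mod 13: now compute (11/13).
Reciprocity: 11 ≡ 3 and 13 ≡ 1 (mod 4), so (11/13) = +(13/11).
Reduce top mod 11: now compute (2/11).
Pull out 2: since 11 ≡ 3 (mod 8), (2/11) = -1.
Reached (1/11) = 1. Collecting the sign flips along the way, the symbol is -1.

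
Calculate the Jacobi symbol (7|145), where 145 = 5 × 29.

-1

Reciprocity: 7 ≡ 3 and 145 ≡ 1 (mod 4), so (7/145) = +(145/7).
Reduce top mod 7: now compute (5/7).
Reciprocity: 5 ≡ 1 and 7 ≡ 3 (mod 4), so (5/7) = +(7/5).
Reduce top mod 5: now compute (2/5).
Pull out 2: since 5 ≡ 5 (mod 8), (2/5) = -1.
Reached (1/5) = 1. Collecting the sign flips along the way, the symbol is -1.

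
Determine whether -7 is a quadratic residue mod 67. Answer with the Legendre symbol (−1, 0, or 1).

First reduce: -7 ≡ 60 (mod 67).
Pull out 2^2: since 67 ≡ 3 (mod 8), (2/67) = -1, so (2/67)^2 = +1.
Reciprocity: 15 ≡ 3 and 67 ≡ 3 (mod 4), so (15/67) = −(67/15).
Reduce top mod 15: now compute (7/15).
Reciprocity: 7 ≡ 3 and 15 ≡ 3 (mod 4), so (7/15) = −(15/7).
Reduce top mod 7: now compute (1/7).
Reached (1/7) = 1. Collecting the sign flips along the way, the symbol is +1.

1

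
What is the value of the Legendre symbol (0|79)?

0

Top reduces to 0: gcd > 1, so the symbol is 0.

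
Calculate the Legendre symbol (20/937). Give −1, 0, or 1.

-1

Pull out 2^2: since 937 ≡ 1 (mod 8), (2/937) = +1, so (2/937)^2 = +1.
Reciprocity: 5 ≡ 1 and 937 ≡ 1 (mod 4), so (5/937) = +(937/5).
Reduce top mod 5: now compute (2/5).
Pull out 2: since 5 ≡ 5 (mod 8), (2/5) = -1.
Reached (1/5) = 1. Collecting the sign flips along the way, the symbol is -1.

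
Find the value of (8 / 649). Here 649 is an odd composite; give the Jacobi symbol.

Pull out 2^3: since 649 ≡ 1 (mod 8), (2/649) = +1, so (2/649)^3 = +1.
Reached (1/649) = 1. Collecting the sign flips along the way, the symbol is +1.

1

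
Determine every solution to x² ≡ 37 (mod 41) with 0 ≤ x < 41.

18, 23

41 ≡ 1 (mod 4), so we find a root by search.
Trying successive values, 18² = 324 ≡ 37 (mod 41). The other root is 41 − 18 = 23.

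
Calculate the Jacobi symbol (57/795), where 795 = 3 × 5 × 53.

0

Reciprocity: 57 ≡ 1 and 795 ≡ 3 (mod 4), so (57/795) = +(795/57).
Reduce top mod 57: now compute (54/57).
Pull out 2: since 57 ≡ 1 (mod 8), (2/57) = +1.
Reciprocity: 27 ≡ 3 and 57 ≡ 1 (mod 4), so (27/57) = +(57/27).
Reduce top mod 27: now compute (3/27).
Reciprocity: 3 ≡ 3 and 27 ≡ 3 (mod 4), so (3/27) = −(27/3).
Reduce top mod 3: now compute (0/3).
Top reduces to 0: gcd > 1, so the symbol is 0.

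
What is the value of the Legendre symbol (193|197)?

Reciprocity: 193 ≡ 1 and 197 ≡ 1 (mod 4), so (193/197) = +(197/193).
Reduce top mod 193: now compute (4/193).
Pull out 2^2: since 193 ≡ 1 (mod 8), (2/193) = +1, so (2/193)^2 = +1.
Reached (1/193) = 1. Collecting the sign flips along the way, the symbol is +1.

1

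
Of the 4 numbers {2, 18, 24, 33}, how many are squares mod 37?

(2/37) = -1 → non-residue.
(18/37) = -1 → non-residue.
(24/37) = -1 → non-residue.
(33/37) = +1 → QR.
Total quadratic residues among the 4: 1.

1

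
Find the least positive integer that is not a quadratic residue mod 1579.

2

(2/1579) = −1, so 2 is the smallest positive non-residue mod 1579.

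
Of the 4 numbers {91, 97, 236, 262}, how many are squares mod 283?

(91/283) = +1 → QR.
(97/283) = +1 → QR.
(236/283) = +1 → QR.
(262/283) = +1 → QR.
Total quadratic residues among the 4: 4.

4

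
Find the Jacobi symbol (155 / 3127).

Reciprocity: 155 ≡ 3 and 3127 ≡ 3 (mod 4), so (155/3127) = −(3127/155).
Reduce top mod 155: now compute (27/155).
Reciprocity: 27 ≡ 3 and 155 ≡ 3 (mod 4), so (27/155) = −(155/27).
Reduce top mod 27: now compute (20/27).
Pull out 2^2: since 27 ≡ 3 (mod 8), (2/27) = -1, so (2/27)^2 = +1.
Reciprocity: 5 ≡ 1 and 27 ≡ 3 (mod 4), so (5/27) = +(27/5).
Reduce top mod 5: now compute (2/5).
Pull out 2: since 5 ≡ 5 (mod 8), (2/5) = -1.
Reached (1/5) = 1. Collecting the sign flips along the way, the symbol is -1.

-1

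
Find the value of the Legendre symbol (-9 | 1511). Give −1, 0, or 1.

First reduce: -9 ≡ 1502 (mod 1511).
Pull out 2: since 1511 ≡ 7 (mod 8), (2/1511) = +1.
Reciprocity: 751 ≡ 3 and 1511 ≡ 3 (mod 4), so (751/1511) = −(1511/751).
Reduce top mod 751: now compute (9/751).
Reciprocity: 9 ≡ 1 and 751 ≡ 3 (mod 4), so (9/751) = +(751/9).
Reduce top mod 9: now compute (4/9).
Pull out 2^2: since 9 ≡ 1 (mod 8), (2/9) = +1, so (2/9)^2 = +1.
Reached (1/9) = 1. Collecting the sign flips along the way, the symbol is -1.

-1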